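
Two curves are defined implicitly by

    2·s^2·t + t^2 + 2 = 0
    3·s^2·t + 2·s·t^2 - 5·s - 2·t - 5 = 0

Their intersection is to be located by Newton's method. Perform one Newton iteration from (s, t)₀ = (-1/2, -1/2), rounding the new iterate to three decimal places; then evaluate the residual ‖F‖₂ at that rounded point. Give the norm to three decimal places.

At (-1/2, -1/2): F = (2.000, -2.125).
Jacobian J = [[4·s·t, 2·s^2 + 2·t], [6·s·t + 2·t^2 - 5, 3·s^2 + 4·s·t - 2]].
At the point, J = [[1.000, -0.500], [-3.000, -0.250]] (det J = -1.750).
Solving J·Δ = −F gives Δ = (-0.893, 2.214).
Then the next iterate is (s, t)₁ = (-1.393, 1.714).
Re-evaluating at (-1.393, 1.714): F = (11.58966, 0.33009), so ‖F‖₂ = 11.594.

11.594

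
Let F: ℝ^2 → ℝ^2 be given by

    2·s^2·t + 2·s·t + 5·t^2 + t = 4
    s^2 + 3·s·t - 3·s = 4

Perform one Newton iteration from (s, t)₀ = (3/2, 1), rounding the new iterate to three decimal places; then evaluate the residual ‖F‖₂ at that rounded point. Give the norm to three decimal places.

79.097

At (3/2, 1): F = (9.500, -1.750).
Jacobian J = [[4·s·t + 2·t, 2·s^2 + 2·s + 10·t + 1], [2·s + 3·t - 3, 3·s]].
At the point, J = [[8.000, 18.500], [3.000, 4.500]] (det J = -19.500).
Solving J·Δ = −F gives Δ = (3.853, -2.179).
Then the next iterate is (s, t)₁ = (5.353, -1.179).
Re-evaluating at (5.353, -1.179): F = (-78.41874, -10.33795), so ‖F‖₂ = 79.097.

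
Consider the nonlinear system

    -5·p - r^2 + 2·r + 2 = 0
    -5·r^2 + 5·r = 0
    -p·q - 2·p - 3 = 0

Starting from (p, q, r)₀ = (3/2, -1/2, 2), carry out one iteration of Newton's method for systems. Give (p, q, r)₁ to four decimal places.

(0.6667, -3.1667, 1.3333)

At (3/2, -1/2, 2): F = (-5.5000, -10.0000, -5.2500).
Jacobian J = [[-5, 0, -2·r + 2], [0, 0, -10·r + 5], [-q - 2, -p, 0]].
At the point, J = [[-5.0000, 0.0000, -2.0000], [0.0000, 0.0000, -15.0000], [-1.5000, -1.5000, 0.0000]] (det J = 112.5000).
Solving J·Δ = −F gives Δ = (-0.8333, -2.6667, -0.6667).
Then the next iterate is (p, q, r)₁ = (0.6667, -3.1667, 1.3333).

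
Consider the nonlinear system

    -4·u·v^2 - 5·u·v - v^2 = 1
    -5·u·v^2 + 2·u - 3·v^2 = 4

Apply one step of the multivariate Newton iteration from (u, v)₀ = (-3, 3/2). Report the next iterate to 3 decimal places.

(2.660, 2.482)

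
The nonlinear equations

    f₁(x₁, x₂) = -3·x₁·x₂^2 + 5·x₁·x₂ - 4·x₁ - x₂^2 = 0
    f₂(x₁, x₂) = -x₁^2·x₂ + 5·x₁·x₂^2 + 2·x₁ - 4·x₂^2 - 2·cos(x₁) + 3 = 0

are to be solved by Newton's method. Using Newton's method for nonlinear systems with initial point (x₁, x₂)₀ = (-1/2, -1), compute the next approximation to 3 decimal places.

At (-1/2, -1): F = (5.000, -6.00517).
Jacobian J = [[-3·x₂^2 + 5·x₂ - 4, -6·x₁·x₂ + 5·x₁ - 2·x₂], [-2·x₁·x₂ + 5·x₂^2 + 2·sin(x₁) + 2, -x₁^2 + 10·x₁·x₂ - 8·x₂]].
At the point, J = [[-12.000, -3.500], [5.04115, 12.750]] (det J = -135.35598).
Solving J·Δ = −F gives Δ = (0.316, 0.346).
Then the next iterate is (x₁, x₂)₁ = (-0.184, -0.654).

(-0.184, -0.654)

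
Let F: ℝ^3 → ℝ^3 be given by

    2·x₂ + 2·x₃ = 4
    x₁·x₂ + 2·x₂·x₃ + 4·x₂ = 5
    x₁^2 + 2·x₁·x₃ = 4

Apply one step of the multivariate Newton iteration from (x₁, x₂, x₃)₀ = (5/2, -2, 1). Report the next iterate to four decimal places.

(1.1048, 0.4968, 1.5032)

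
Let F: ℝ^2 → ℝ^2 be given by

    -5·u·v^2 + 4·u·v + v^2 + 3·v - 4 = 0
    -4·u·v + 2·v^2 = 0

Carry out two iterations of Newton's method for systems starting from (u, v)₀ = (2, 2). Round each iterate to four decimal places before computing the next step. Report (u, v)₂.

At (2, 2): F = (-18.0000, -8.0000).
Jacobian J = [[-5·v^2 + 4·v, -10·u·v + 4·u + 2·v + 3], [-4·v, -4·u + 4·v]].
At the point, J = [[-12.0000, -25.0000], [-8.0000, 0.0000]] (det J = -200.0000).
Solving J·Δ = −F gives Δ = (-1.0000, -0.2400).
Then the next iterate is (u, v)₁ = (1.0000, 1.7600).
Round to (1.0000, 1.7600) and repeat: F = (-4.0704, -0.8448), J = [[-8.4480, -7.0800], [-7.0400, 3.0400]].
Δ = (-0.2430, -0.2849), so (u, v)₂ = (0.7570, 1.4751).

(0.7570, 1.4751)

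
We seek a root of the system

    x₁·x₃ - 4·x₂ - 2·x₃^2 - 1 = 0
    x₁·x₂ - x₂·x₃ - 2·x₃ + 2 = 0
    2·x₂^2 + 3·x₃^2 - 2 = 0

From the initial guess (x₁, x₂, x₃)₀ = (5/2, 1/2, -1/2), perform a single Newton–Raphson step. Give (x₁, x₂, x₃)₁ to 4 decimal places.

(-13.7500, 2.7500, 0.7500)

At (5/2, 1/2, -1/2): F = (-4.7500, 4.5000, -0.7500).
Jacobian J = [[x₃, -4, x₁ - 4·x₃], [x₂, x₁ - x₃, -x₂ - 2], [0, 4·x₂, 6·x₃]].
At the point, J = [[-0.5000, -4.0000, 4.5000], [0.5000, 3.0000, -2.5000], [0.0000, 2.0000, -3.0000]] (det J = 0.5000).
Solving J·Δ = −F gives Δ = (-16.2500, 2.2500, 1.2500).
Then the next iterate is (x₁, x₂, x₃)₁ = (-13.7500, 2.7500, 0.7500).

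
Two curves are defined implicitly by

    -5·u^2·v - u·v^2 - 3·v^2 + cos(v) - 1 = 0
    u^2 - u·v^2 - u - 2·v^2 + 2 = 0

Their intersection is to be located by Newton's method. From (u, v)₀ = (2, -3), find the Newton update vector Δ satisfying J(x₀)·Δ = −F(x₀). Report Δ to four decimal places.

At (2, -3): F = (13.010008, -32.0000).
Jacobian J = [[-10·u·v - v^2, -5·u^2 - 2·u·v - 6·v - sin(v)], [2·u - v^2 - 1, -2·u·v - 4·v]].
At the point, J = [[51.0000, 10.141120], [-6.0000, 24.0000]] (det J = 1284.846720).
Solving J·Δ = −F gives Δ = (-0.4956, 1.2094).

(-0.4956, 1.2094)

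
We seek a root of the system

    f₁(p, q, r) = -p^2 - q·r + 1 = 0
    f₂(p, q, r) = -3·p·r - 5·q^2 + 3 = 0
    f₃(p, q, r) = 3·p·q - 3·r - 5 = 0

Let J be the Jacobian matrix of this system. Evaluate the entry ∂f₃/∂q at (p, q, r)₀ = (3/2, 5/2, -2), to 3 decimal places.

4.500

∂f₃/∂q = 3·p.
At (3/2, 5/2, -2) this is 4.500.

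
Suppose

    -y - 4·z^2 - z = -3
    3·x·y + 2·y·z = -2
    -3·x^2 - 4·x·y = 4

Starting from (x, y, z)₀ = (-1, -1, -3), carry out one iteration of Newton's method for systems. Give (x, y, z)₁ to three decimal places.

(-0.163, -0.343, -1.711)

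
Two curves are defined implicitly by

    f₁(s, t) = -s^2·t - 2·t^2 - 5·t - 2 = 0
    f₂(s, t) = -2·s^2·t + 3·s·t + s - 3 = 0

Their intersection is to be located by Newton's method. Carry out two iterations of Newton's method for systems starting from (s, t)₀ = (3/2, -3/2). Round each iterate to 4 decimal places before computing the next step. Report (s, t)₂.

At (3/2, -3/2): F = (4.3750, -1.5000).
Jacobian J = [[-2·s·t, -s^2 - 4·t - 5], [-4·s·t + 3·t + 1, -2·s^2 + 3·s]].
At the point, J = [[4.5000, -1.2500], [5.5000, 0.0000]] (det J = 6.8750).
Solving J·Δ = −F gives Δ = (0.2727, 4.4818).
Then the next iterate is (s, t)₁ = (1.7727, 2.9818).
Round to (1.7727, 2.9818) and repeat: F = (-44.061465, -4.110195), J = [[-10.571674, -20.069665], [-11.197947, -0.966831]].
Δ = (-0.1860, -2.0975), so (s, t)₂ = (1.5867, 0.8843).

(1.5867, 0.8843)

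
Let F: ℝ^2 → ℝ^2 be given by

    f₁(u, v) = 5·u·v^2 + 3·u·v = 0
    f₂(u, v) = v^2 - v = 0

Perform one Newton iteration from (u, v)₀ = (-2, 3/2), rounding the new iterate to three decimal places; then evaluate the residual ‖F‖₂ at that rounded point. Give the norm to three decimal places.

At (-2, 3/2): F = (-31.500, 0.750).
Jacobian J = [[5·v^2 + 3·v, 10·u·v + 3·u], [0, 2·v - 1]].
At the point, J = [[15.750, -36.000], [0.000, 2.000]] (det J = 31.500).
Solving J·Δ = −F gives Δ = (1.143, -0.375).
Then the next iterate is (u, v)₁ = (-0.857, 1.125).
Re-evaluating at (-0.857, 1.125): F = (-8.31558, 0.14062), so ‖F‖₂ = 8.317.

8.317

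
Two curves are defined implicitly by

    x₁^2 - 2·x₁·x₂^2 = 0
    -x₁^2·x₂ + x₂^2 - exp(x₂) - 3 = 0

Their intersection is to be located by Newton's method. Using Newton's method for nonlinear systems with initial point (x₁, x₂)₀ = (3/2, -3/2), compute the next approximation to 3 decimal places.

(1.593, -0.984)

At (3/2, -3/2): F = (-4.500, 2.40187).
Jacobian J = [[2·x₁ - 2·x₂^2, -4·x₁·x₂], [-2·x₁·x₂, -x₁^2 + 2·x₂ - exp(x₂)]].
At the point, J = [[-1.500, 9.000], [4.500, -5.47313]] (det J = -32.29030).
Solving J·Δ = −F gives Δ = (0.093, 0.516).
Then the next iterate is (x₁, x₂)₁ = (1.593, -0.984).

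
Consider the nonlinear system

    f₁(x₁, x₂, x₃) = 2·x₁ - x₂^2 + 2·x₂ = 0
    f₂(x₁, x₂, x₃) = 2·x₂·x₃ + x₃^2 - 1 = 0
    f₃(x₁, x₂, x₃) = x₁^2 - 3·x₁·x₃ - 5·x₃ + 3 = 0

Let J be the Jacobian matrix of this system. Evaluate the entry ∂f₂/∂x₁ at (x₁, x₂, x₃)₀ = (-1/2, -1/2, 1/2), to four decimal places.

0.0000

∂f₂/∂x₁ = 0.
At (-1/2, -1/2, 1/2) this is 0.0000.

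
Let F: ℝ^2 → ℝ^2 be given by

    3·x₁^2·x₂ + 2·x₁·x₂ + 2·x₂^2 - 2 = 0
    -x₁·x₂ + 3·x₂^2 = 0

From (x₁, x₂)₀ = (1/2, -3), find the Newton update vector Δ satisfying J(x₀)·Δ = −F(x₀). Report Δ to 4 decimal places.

(-0.3025, 1.4915)

At (1/2, -3): F = (10.7500, 28.5000).
Jacobian J = [[6·x₁·x₂ + 2·x₂, 3·x₁^2 + 2·x₁ + 4·x₂], [-x₂, -x₁ + 6·x₂]].
At the point, J = [[-15.0000, -10.2500], [3.0000, -18.5000]] (det J = 308.2500).
Solving J·Δ = −F gives Δ = (-0.3025, 1.4915).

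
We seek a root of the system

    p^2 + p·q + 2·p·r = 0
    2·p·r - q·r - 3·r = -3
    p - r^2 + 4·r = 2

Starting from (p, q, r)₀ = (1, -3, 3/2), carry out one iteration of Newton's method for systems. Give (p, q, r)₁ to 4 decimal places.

At (1, -3, 3/2): F = (1.0000, 6.0000, 2.7500).
Jacobian J = [[2·p + q + 2·r, p, 2·p], [2·r, -r, 2·p - q - 3], [1, 0, -2·r + 4]].
At the point, J = [[2.0000, 1.0000, 2.0000], [3.0000, -1.5000, 2.0000], [1.0000, 0.0000, 1.0000]] (det J = -1.0000).
Solving J·Δ = −F gives Δ = (6.2500, 4.5000, -9.0000).
Then the next iterate is (p, q, r)₁ = (7.2500, 1.5000, -7.5000).

(7.2500, 1.5000, -7.5000)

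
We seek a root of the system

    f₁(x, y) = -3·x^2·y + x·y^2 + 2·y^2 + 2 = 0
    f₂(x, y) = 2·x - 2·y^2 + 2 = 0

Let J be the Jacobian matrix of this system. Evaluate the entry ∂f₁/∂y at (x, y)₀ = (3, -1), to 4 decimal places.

-37.0000

∂f₁/∂y = -3·x^2 + 2·x·y + 4·y.
At (3, -1) this is -37.0000.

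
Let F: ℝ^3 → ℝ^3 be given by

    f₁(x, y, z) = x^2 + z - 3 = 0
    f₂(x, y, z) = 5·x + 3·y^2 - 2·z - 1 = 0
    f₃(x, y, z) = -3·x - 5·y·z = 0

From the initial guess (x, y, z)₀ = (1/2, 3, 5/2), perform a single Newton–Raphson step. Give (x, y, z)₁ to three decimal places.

(2.088, 1.105, 1.162)

At (1/2, 3, 5/2): F = (-0.250, 23.500, -39.000).
Jacobian J = [[2·x, 0, 1], [5, 6·y, -2], [-3, -5·z, -5·y]].
At the point, J = [[1.000, 0.000, 1.000], [5.000, 18.000, -2.000], [-3.000, -12.500, -15.000]] (det J = -303.500).
Solving J·Δ = −F gives Δ = (1.588, -1.895, -1.338).
Then the next iterate is (x, y, z)₁ = (2.088, 1.105, 1.162).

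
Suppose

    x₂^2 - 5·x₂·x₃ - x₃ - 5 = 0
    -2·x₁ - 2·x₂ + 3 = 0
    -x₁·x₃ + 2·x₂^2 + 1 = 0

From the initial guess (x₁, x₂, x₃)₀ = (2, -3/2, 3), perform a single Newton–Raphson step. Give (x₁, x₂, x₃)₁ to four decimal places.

At (2, -3/2, 3): F = (16.7500, 2.0000, -0.5000).
Jacobian J = [[0, 2·x₂ - 5·x₃, -5·x₂ - 1], [-2, -2, 0], [-x₃, 4·x₂, -x₁]].
At the point, J = [[0.0000, -18.0000, 6.5000], [-2.0000, -2.0000, 0.0000], [-3.0000, -6.0000, -2.0000]] (det J = 111.0000).
Solving J·Δ = −F gives Δ = (0.8063, 0.1937, -2.0405).
Then the next iterate is (x₁, x₂, x₃)₁ = (2.8063, -1.3063, 0.9595).

(2.8063, -1.3063, 0.9595)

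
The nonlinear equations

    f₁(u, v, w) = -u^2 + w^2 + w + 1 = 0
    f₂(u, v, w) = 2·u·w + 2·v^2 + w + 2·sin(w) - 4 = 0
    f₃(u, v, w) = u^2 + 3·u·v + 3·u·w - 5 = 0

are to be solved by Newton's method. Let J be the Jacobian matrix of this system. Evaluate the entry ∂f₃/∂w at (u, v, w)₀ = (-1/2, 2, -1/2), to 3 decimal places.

∂f₃/∂w = 3·u.
At (-1/2, 2, -1/2) this is -1.500.

-1.500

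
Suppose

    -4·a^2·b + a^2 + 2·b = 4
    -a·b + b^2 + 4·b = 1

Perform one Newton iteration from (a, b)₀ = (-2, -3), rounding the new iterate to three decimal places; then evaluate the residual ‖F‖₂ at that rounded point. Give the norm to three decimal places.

133.969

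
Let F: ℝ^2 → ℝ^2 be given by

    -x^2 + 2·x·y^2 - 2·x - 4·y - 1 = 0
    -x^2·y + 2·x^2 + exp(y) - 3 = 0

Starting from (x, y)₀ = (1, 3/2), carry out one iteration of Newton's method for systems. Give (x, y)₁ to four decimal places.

(-88.1846, 26.5461)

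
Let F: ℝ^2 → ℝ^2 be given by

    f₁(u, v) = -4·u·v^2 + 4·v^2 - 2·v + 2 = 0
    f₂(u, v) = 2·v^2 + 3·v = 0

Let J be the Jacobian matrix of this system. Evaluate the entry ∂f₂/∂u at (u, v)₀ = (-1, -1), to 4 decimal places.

∂f₂/∂u = 0.
At (-1, -1) this is 0.0000.

0.0000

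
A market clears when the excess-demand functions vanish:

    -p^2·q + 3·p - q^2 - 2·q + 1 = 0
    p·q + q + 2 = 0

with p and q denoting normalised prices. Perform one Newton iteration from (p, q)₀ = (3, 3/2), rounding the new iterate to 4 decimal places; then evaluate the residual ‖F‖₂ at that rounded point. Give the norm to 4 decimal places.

8330.5990

At (3, 3/2): F = (-8.7500, 8.0000).
Jacobian J = [[-2·p·q + 3, -p^2 - 2·q - 2], [q, p + 1]].
At the point, J = [[-6.0000, -14.0000], [1.5000, 4.0000]] (det J = -3.0000).
Solving J·Δ = −F gives Δ = (25.6667, -11.6250).
Then the next iterate is (p, q)₁ = (28.6667, -10.1250).
Re-evaluating at (28.6667, -10.1250): F = (8325.253825, -298.375338), so ‖F‖₂ = 8330.5990.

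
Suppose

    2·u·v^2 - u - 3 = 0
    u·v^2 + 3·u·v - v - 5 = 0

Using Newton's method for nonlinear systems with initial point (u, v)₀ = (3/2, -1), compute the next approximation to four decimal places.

(-2.2174, -1.8696)

At (3/2, -1): F = (-1.5000, -7.0000).
Jacobian J = [[2·v^2 - 1, 4·u·v], [v^2 + 3·v, 2·u·v + 3·u - 1]].
At the point, J = [[1.0000, -6.0000], [-2.0000, 0.5000]] (det J = -11.5000).
Solving J·Δ = −F gives Δ = (-3.7174, -0.8696).
Then the next iterate is (u, v)₁ = (-2.2174, -1.8696).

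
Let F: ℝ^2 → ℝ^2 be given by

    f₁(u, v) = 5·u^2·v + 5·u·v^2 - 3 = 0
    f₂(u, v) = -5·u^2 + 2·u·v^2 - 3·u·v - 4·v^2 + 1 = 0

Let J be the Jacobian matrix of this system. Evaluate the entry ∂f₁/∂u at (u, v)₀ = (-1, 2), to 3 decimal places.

0.000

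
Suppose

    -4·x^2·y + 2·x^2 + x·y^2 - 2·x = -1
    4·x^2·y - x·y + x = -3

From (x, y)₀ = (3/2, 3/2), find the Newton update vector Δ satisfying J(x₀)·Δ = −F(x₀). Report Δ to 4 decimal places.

At (3/2, 3/2): F = (-7.6250, 15.7500).
Jacobian J = [[-8·x·y + 4·x + y^2 - 2, -4·x^2 + 2·x·y], [8·x·y - y + 1, 4·x^2 - x]].
At the point, J = [[-11.7500, -4.5000], [17.5000, 7.5000]] (det J = -9.3750).
Solving J·Δ = −F gives Δ = (1.4600, -5.5067).

(1.4600, -5.5067)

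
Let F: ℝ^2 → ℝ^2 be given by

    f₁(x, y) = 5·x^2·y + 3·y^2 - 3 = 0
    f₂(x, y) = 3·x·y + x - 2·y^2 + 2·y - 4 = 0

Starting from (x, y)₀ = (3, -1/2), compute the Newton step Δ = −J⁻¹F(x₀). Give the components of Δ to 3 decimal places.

(-0.159, 0.532)

At (3, -1/2): F = (-24.750, -7.000).
Jacobian J = [[10·x·y, 5·x^2 + 6·y], [3·y + 1, 3·x - 4·y + 2]].
At the point, J = [[-15.000, 42.000], [-0.500, 13.000]] (det J = -174.000).
Solving J·Δ = −F gives Δ = (-0.159, 0.532).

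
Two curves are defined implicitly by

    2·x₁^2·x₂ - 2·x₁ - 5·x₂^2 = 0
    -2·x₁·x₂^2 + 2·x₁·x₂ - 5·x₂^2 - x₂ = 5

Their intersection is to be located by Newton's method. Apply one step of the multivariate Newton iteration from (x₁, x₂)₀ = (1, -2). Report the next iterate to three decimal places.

At (1, -2): F = (-26.000, -35.000).
Jacobian J = [[4·x₁·x₂ - 2, 2·x₁^2 - 10·x₂], [-2·x₂^2 + 2·x₂, -4·x₁·x₂ + 2·x₁ - 10·x₂ - 1]].
At the point, J = [[-10.000, 22.000], [-12.000, 29.000]] (det J = -26.000).
Solving J·Δ = −F gives Δ = (0.615, 1.462).
Then the next iterate is (x₁, x₂)₁ = (1.615, -0.538).

(1.615, -0.538)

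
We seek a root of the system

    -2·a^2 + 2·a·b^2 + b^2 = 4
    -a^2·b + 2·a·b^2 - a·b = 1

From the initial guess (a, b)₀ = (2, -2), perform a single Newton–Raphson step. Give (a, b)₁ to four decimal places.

At (2, -2): F = (8.0000, 27.0000).
Jacobian J = [[-4·a + 2·b^2, 4·a·b + 2·b], [-2·a·b + 2·b^2 - b, -a^2 + 4·a·b - a]].
At the point, J = [[0.0000, -20.0000], [18.0000, -22.0000]] (det J = 360.0000).
Solving J·Δ = −F gives Δ = (-1.0111, 0.4000).
Then the next iterate is (a, b)₁ = (0.9889, -1.6000).

(0.9889, -1.6000)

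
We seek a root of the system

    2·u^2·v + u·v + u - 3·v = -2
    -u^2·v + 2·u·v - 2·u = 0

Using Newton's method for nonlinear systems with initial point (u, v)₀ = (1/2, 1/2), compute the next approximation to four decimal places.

At (1/2, 1/2): F = (1.5000, -0.6250).
Jacobian J = [[4·u·v + v + 1, 2·u^2 + u - 3], [-2·u·v + 2·v - 2, -u^2 + 2·u]].
At the point, J = [[2.5000, -2.0000], [-1.5000, 0.7500]] (det J = -1.1250).
Solving J·Δ = −F gives Δ = (-0.1111, 0.6111).
Then the next iterate is (u, v)₁ = (0.3889, 1.1111).

(0.3889, 1.1111)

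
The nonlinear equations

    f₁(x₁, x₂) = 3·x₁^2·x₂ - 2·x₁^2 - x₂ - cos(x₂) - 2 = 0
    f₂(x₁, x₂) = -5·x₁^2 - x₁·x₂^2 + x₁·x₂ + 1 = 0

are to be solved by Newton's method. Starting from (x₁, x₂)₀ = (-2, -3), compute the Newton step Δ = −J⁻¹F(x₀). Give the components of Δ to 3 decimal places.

(0.760, 0.791)

At (-2, -3): F = (-42.01001, 5.000).
Jacobian J = [[6·x₁·x₂ - 4·x₁, 3·x₁^2 + sin(x₂) - 1], [-10·x₁ - x₂^2 + x₂, -2·x₁·x₂ + x₁]].
At the point, J = [[44.000, 10.85888], [8.000, -14.000]] (det J = -702.87104).
Solving J·Δ = −F gives Δ = (0.760, 0.791).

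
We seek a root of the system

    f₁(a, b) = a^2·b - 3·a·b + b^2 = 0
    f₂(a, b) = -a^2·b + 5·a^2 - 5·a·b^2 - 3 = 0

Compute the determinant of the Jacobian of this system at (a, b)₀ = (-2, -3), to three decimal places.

-1036.000

J = [[2·a·b - 3·b, a^2 - 3·a + 2·b], [-2·a·b + 10·a - 5·b^2, -a^2 - 10·a·b]].
At the point, J = [[21.000, 4.000], [-77.000, -64.000]].
det J = -1036.000.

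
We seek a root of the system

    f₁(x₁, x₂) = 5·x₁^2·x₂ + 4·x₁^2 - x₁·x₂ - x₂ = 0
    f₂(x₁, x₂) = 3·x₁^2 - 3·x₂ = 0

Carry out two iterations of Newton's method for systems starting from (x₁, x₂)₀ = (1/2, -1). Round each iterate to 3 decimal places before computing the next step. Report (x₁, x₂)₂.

(2.507, 3.248)

At (1/2, -1): F = (1.250, 3.750).
Jacobian J = [[10·x₁·x₂ + 8·x₁ - x₂, 5·x₁^2 - x₁ - 1], [6·x₁, -3]].
At the point, J = [[0.000, -0.250], [3.000, -3.000]] (det J = 0.750).
Solving J·Δ = −F gives Δ = (3.750, 5.000).
Then the next iterate is (x₁, x₂)₁ = (4.250, 4.000).
Round to (4.250, 4.000) and repeat: F = (412.500, 42.18750), J = [[200.000, 85.06250], [25.500, -3.000]].
Δ = (-1.743, -0.752), so (x₁, x₂)₂ = (2.507, 3.248).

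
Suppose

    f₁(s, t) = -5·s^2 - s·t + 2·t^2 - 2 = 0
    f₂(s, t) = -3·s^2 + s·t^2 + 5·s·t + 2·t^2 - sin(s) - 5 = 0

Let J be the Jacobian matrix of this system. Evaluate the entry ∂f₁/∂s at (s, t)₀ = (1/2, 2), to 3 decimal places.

-7.000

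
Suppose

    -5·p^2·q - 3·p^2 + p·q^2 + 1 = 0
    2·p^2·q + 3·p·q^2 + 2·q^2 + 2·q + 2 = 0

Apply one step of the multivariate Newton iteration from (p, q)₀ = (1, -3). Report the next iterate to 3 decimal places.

(0.730, -1.810)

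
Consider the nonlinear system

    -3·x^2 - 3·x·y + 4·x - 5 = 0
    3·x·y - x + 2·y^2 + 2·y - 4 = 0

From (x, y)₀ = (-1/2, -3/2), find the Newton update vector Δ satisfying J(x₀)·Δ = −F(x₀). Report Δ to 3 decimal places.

(0.993, -0.948)

At (-1/2, -3/2): F = (-10.000, 0.250).
Jacobian J = [[-6·x - 3·y + 4, -3·x], [3·y - 1, 3·x + 4·y + 2]].
At the point, J = [[11.500, 1.500], [-5.500, -5.500]] (det J = -55.000).
Solving J·Δ = −F gives Δ = (0.993, -0.948).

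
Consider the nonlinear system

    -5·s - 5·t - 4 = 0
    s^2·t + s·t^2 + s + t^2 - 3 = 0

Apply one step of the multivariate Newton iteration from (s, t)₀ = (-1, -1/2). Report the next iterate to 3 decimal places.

At (-1, -1/2): F = (3.500, -4.500).
Jacobian J = [[-5, -5], [2·s·t + t^2 + 1, s^2 + 2·s·t + 2·t]].
At the point, J = [[-5.000, -5.000], [2.250, 1.000]] (det J = 6.250).
Solving J·Δ = −F gives Δ = (3.040, -2.340).
Then the next iterate is (s, t)₁ = (2.040, -2.840).

(2.040, -2.840)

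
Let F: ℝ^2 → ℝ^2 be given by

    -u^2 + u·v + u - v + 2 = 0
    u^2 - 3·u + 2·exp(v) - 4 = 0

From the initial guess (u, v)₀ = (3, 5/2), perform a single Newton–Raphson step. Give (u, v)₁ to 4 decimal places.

(2.7554, 1.6943)

At (3, 5/2): F = (1.0000, 20.364988).
Jacobian J = [[-2·u + v + 1, u - 1], [2·u - 3, 2·exp(v)]].
At the point, J = [[-2.5000, 2.0000], [3.0000, 24.364988]] (det J = -66.912470).
Solving J·Δ = −F gives Δ = (-0.2446, -0.8057).
Then the next iterate is (u, v)₁ = (2.7554, 1.6943).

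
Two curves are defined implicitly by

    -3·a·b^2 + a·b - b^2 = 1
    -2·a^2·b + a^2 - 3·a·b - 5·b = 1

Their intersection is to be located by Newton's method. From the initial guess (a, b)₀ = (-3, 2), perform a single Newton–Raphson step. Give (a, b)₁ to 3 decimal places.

(-1.894, 1.519)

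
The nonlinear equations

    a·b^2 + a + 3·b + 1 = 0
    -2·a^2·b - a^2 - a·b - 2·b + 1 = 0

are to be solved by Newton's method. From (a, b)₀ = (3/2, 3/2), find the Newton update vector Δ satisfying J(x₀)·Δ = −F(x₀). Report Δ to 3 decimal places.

(-0.218, -1.289)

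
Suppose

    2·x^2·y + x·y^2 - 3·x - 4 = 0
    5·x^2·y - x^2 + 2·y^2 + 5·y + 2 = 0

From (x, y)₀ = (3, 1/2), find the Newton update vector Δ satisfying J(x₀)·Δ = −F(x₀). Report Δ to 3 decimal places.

(-27.875, 4.469)

At (3, 1/2): F = (-3.250, 18.500).
Jacobian J = [[4·x·y + y^2 - 3, 2·x^2 + 2·x·y], [10·x·y - 2·x, 5·x^2 + 4·y + 5]].
At the point, J = [[3.250, 21.000], [9.000, 52.000]] (det J = -20.000).
Solving J·Δ = −F gives Δ = (-27.875, 4.469).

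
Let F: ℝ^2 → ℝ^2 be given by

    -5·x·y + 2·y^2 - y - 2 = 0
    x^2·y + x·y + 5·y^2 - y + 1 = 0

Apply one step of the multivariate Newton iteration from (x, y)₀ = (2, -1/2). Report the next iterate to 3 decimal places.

(1.900, -0.212)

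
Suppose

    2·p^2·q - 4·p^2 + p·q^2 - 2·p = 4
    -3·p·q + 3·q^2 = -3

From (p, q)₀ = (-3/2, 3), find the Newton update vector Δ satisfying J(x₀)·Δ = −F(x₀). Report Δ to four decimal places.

(-1.6250, -2.5833)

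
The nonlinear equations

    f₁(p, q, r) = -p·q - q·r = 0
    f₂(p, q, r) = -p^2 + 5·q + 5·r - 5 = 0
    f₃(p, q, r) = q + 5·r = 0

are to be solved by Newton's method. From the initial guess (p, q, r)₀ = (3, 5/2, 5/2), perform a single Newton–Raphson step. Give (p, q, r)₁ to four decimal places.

(1.8750, 1.8125, -0.3625)

At (3, 5/2, 5/2): F = (-13.7500, 11.0000, 15.0000).
Jacobian J = [[-q, -p - r, -q], [-2·p, 5, 5], [0, 1, 5]].
At the point, J = [[-2.5000, -5.5000, -2.5000], [-6.0000, 5.0000, 5.0000], [0.0000, 1.0000, 5.0000]] (det J = -200.0000).
Solving J·Δ = −F gives Δ = (-1.1250, -0.6875, -2.8625).
Then the next iterate is (p, q, r)₁ = (1.8750, 1.8125, -0.3625).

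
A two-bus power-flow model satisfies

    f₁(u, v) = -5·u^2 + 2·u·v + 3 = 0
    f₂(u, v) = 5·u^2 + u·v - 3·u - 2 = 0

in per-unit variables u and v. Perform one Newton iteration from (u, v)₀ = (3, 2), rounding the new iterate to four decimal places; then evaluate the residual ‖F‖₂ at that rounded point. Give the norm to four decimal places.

11.6533

At (3, 2): F = (-30.0000, 40.0000).
Jacobian J = [[-10·u + 2·v, 2·u], [10·u + v - 3, u]].
At the point, J = [[-26.0000, 6.0000], [29.0000, 3.0000]] (det J = -252.0000).
Solving J·Δ = −F gives Δ = (-1.3095, -0.6746).
Then the next iterate is (u, v)₁ = (1.6905, 1.3254).
Re-evaluating at (1.6905, 1.3254): F = (-6.807774, 9.458040), so ‖F‖₂ = 11.6533.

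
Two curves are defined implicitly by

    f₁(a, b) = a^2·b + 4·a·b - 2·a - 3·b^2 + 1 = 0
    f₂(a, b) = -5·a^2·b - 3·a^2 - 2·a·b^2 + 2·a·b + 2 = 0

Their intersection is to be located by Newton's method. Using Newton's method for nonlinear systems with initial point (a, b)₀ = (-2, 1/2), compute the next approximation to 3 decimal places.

At (-2, 1/2): F = (2.250, -21.000).
Jacobian J = [[2·a·b + 4·b - 2, a^2 + 4·a - 6·b], [-10·a·b - 6·a - 2·b^2 + 2·b, -5·a^2 - 4·a·b + 2·a]].
At the point, J = [[-2.000, -7.000], [22.500, -20.000]] (det J = 197.500).
Solving J·Δ = −F gives Δ = (0.972, 0.044).
Then the next iterate is (a, b)₁ = (-1.028, 0.544).

(-1.028, 0.544)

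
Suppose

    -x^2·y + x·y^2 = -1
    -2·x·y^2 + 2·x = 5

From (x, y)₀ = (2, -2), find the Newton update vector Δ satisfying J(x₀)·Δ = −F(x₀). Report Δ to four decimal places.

(-0.5667, 0.8500)

At (2, -2): F = (17.0000, -17.0000).
Jacobian J = [[-2·x·y + y^2, -x^2 + 2·x·y], [-2·y^2 + 2, -4·x·y]].
At the point, J = [[12.0000, -12.0000], [-6.0000, 16.0000]] (det J = 120.0000).
Solving J·Δ = −F gives Δ = (-0.5667, 0.8500).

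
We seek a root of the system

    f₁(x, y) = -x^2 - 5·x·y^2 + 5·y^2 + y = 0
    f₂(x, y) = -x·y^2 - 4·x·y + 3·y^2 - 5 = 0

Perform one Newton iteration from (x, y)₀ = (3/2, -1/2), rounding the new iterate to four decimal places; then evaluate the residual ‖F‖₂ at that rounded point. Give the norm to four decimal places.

At (3/2, -1/2): F = (-3.3750, -1.6250).
Jacobian J = [[-2·x - 5·y^2, -10·x·y + 10·y + 1], [-y^2 - 4·y, -2·x·y - 4·x + 6·y]].
At the point, J = [[-4.2500, 3.5000], [1.7500, -7.5000]] (det J = 25.7500).
Solving J·Δ = −F gives Δ = (-1.2039, -0.4976).
Then the next iterate is (x, y)₁ = (0.2961, -0.9976).
Re-evaluating at (0.2961, -0.9976): F = (2.417351, -1.127506), so ‖F‖₂ = 2.6674.

2.6674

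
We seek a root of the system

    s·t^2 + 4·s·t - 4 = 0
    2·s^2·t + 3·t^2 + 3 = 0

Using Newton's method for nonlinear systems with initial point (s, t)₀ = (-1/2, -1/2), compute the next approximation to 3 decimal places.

(-2.723, 0.011)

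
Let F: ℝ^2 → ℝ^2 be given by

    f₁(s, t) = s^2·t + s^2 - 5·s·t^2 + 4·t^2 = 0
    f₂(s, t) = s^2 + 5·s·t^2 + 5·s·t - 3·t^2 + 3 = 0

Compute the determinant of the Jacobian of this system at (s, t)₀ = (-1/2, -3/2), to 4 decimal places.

-97.5625

J = [[2·s·t + 2·s - 5·t^2, s^2 - 10·s·t + 8·t], [2·s + 5·t^2 + 5·t, 10·s·t + 5·s - 6·t]].
At the point, J = [[-10.7500, -19.2500], [2.7500, 14.0000]].
det J = -97.5625.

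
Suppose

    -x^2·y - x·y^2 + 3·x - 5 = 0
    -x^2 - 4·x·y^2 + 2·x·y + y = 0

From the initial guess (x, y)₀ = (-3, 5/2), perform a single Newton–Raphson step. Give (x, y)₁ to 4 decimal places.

(-1.2236, 1.9795)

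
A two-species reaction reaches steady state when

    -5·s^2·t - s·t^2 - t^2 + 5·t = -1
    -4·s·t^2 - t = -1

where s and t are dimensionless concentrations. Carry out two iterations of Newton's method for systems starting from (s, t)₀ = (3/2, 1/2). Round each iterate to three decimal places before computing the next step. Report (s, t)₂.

(1.185, 0.368)

At (3/2, 1/2): F = (-2.750, -1.000).
Jacobian J = [[-10·s·t - t^2, -5·s^2 - 2·s·t - 2·t + 5], [-4·t^2, -8·s·t - 1]].
At the point, J = [[-7.750, -8.750], [-1.000, -7.000]] (det J = 45.500).
Solving J·Δ = −F gives Δ = (-0.231, -0.110).
Then the next iterate is (s, t)₁ = (1.269, 0.390).
Round to (1.269, 0.390) and repeat: F = (-0.53532, -0.16206), J = [[-5.10120, -4.82162], [-0.60840, -4.95928]].
Δ = (-0.084, -0.022), so (s, t)₂ = (1.185, 0.368).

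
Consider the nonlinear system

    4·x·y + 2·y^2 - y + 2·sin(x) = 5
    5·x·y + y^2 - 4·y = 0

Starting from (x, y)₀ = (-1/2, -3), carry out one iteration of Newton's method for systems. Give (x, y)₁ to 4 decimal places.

(1.1968, -2.7561)

At (-1/2, -3): F = (21.041149, 28.5000).
Jacobian J = [[4·y + 2·cos(x), 4·x + 4·y - 1], [5·y, 5·x + 2·y - 4]].
At the point, J = [[-10.244835, -15.0000], [-15.0000, -12.5000]] (det J = -96.939564).
Solving J·Δ = −F gives Δ = (1.6968, 0.2439).
Then the next iterate is (x, y)₁ = (1.1968, -2.7561).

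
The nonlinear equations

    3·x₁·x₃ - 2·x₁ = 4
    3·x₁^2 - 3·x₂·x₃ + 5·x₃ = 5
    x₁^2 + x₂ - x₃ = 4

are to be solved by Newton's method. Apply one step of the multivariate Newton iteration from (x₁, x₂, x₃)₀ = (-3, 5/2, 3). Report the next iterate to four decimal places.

At (-3, 5/2, 3): F = (-25.0000, 14.5000, 4.5000).
Jacobian J = [[3·x₃ - 2, 0, 3·x₁], [6·x₁, -3·x₃, -3·x₂ + 5], [2·x₁, 1, -1]].
At the point, J = [[7.0000, 0.0000, -9.0000], [-18.0000, -9.0000, -2.5000], [-6.0000, 1.0000, -1.0000]] (det J = 728.5000).
Solving J·Δ = −F gives Δ = (1.0741, 0.0024, -1.9423).
Then the next iterate is (x₁, x₂, x₃)₁ = (-1.9259, 2.5024, 1.0577).

(-1.9259, 2.5024, 1.0577)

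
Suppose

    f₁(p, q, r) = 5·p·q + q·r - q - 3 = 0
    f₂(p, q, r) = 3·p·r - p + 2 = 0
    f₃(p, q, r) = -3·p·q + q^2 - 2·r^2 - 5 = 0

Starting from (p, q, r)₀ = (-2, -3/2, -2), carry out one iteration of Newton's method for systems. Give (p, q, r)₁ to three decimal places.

(-1.275, -0.859, -0.180)

At (-2, -3/2, -2): F = (16.500, 16.000, -19.750).
Jacobian J = [[5·q, 5·p + r - 1, q], [3·r - 1, 0, 3·p], [-3·q, -3·p + 2·q, -4·r]].
At the point, J = [[-7.500, -13.000, -1.500], [-7.000, 0.000, -6.000], [4.500, 3.000, 8.000]] (det J = -480.500).
Solving J·Δ = −F gives Δ = (0.725, 0.641, 1.820).
Then the next iterate is (p, q, r)₁ = (-1.275, -0.859, -0.180).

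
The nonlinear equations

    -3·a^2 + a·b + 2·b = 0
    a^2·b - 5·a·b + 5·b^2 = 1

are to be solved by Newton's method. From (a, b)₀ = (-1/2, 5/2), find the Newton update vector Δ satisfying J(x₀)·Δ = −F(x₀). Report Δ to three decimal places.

At (-1/2, 5/2): F = (3.000, 37.125).
Jacobian J = [[-6·a + b, a + 2], [2·a·b - 5·b, a^2 - 5·a + 10·b]].
At the point, J = [[5.500, 1.500], [-15.000, 27.750]] (det J = 175.125).
Solving J·Δ = −F gives Δ = (-0.157, -1.423).

(-0.157, -1.423)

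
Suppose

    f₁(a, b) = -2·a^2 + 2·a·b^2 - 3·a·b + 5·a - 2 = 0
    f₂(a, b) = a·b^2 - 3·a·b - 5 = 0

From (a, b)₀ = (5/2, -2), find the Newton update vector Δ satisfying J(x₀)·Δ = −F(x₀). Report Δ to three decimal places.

(0.234, 1.277)

At (5/2, -2): F = (33.000, 20.000).
Jacobian J = [[-4·a + 2·b^2 - 3·b + 5, 4·a·b - 3·a], [b^2 - 3·b, 2·a·b - 3·a]].
At the point, J = [[9.000, -27.500], [10.000, -17.500]] (det J = 117.500).
Solving J·Δ = −F gives Δ = (0.234, 1.277).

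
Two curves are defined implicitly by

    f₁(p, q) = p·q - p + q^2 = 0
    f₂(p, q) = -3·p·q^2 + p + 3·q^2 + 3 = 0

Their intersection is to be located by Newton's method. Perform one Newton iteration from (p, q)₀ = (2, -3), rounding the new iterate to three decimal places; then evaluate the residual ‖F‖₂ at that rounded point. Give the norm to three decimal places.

5.391

At (2, -3): F = (1.000, -22.000).
Jacobian J = [[q - 1, p + 2·q], [-3·q^2 + 1, -6·p·q + 6·q]].
At the point, J = [[-4.000, -4.000], [-26.000, 18.000]] (det J = -176.000).
Solving J·Δ = −F gives Δ = (-0.398, 0.648).
Then the next iterate is (p, q)₁ = (1.602, -2.352).
Re-evaluating at (1.602, -2.352): F = (0.162, -5.38862), so ‖F‖₂ = 5.391.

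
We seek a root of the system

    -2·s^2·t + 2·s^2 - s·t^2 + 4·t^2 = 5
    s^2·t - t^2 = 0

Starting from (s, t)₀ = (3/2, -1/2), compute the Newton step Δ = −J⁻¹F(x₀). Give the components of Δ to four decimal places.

(0.1063, 0.4721)

At (3/2, -1/2): F = (2.3750, -1.3750).
Jacobian J = [[-4·s·t + 4·s - t^2, -2·s^2 - 2·s·t + 8·t], [2·s·t, s^2 - 2·t]].
At the point, J = [[8.7500, -7.0000], [-1.5000, 3.2500]] (det J = 17.9375).
Solving J·Δ = −F gives Δ = (0.1063, 0.4721).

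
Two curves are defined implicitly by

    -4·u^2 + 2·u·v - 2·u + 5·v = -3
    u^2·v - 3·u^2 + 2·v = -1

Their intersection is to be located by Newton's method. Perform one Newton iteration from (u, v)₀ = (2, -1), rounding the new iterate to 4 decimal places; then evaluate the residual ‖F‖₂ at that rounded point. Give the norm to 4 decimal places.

1.7317

At (2, -1): F = (-26.0000, -17.0000).
Jacobian J = [[-8·u + 2·v - 2, 2·u + 5], [2·u·v - 6·u, u^2 + 2]].
At the point, J = [[-20.0000, 9.0000], [-16.0000, 6.0000]] (det J = 24.0000).
Solving J·Δ = −F gives Δ = (0.1250, 3.1667).
Then the next iterate is (u, v)₁ = (2.1250, 2.1667).
Re-evaluating at (2.1250, 2.1667): F = (0.729475, 1.570530), so ‖F‖₂ = 1.7317.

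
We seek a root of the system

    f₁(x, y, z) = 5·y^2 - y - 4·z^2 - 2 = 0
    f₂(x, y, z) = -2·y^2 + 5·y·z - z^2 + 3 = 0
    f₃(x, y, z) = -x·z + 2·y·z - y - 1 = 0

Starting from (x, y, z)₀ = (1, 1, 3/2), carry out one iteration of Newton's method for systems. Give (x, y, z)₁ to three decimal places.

At (1, 1, 3/2): F = (-7.000, 6.250, -0.500).
Jacobian J = [[0, 10·y - 1, -8·z], [0, -4·y + 5·z, 5·y - 2·z], [-z, 2·z - 1, -x + 2·y]].
At the point, J = [[0.000, 9.000, -12.000], [0.000, 3.500, 2.000], [-1.500, 2.000, 1.000]] (det J = -90.000).
Solving J·Δ = −F gives Δ = (-2.586, -1.017, -1.346).
Then the next iterate is (x, y, z)₁ = (-1.586, -0.017, 0.154).

(-1.586, -0.017, 0.154)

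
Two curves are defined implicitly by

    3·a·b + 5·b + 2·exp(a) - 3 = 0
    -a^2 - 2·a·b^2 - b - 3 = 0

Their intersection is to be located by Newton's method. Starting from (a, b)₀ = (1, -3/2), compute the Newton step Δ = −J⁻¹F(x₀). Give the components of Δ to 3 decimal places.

(-0.144, 1.212)

At (1, -3/2): F = (-9.56344, -7.000).
Jacobian J = [[3·b + 2·exp(a), 3·a + 5], [-2·a - 2·b^2, -4·a·b - 1]].
At the point, J = [[0.93656, 8.000], [-6.500, 5.000]] (det J = 56.68282).
Solving J·Δ = −F gives Δ = (-0.144, 1.212).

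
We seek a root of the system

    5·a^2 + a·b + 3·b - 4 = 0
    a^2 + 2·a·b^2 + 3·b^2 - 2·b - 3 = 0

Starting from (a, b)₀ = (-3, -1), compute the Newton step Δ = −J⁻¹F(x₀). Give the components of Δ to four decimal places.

(1.3226, 0.0726)

At (-3, -1): F = (41.0000, 5.0000).
Jacobian J = [[10·a + b, a + 3], [2·a + 2·b^2, 4·a·b + 6·b - 2]].
At the point, J = [[-31.0000, 0.0000], [-4.0000, 4.0000]] (det J = -124.0000).
Solving J·Δ = −F gives Δ = (1.3226, 0.0726).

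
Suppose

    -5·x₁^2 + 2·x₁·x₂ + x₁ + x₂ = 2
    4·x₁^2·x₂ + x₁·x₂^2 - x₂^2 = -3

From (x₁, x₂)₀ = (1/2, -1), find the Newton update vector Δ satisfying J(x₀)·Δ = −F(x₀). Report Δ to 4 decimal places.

(-2.0833, -3.8750)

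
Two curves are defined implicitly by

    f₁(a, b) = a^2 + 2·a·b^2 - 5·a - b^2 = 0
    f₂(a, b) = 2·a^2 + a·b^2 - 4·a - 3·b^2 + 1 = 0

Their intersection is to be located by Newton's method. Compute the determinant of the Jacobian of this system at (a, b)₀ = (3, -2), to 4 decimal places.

240.0000

J = [[2·a + 2·b^2 - 5, 4·a·b - 2·b], [4·a + b^2 - 4, 2·a·b - 6·b]].
At the point, J = [[9.0000, -20.0000], [12.0000, 0.0000]].
det J = 240.0000.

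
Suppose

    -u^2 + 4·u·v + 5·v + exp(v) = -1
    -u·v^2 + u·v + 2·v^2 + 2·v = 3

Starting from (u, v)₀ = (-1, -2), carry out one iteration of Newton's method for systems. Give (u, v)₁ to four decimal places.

At (-1, -2): F = (-1.864665, 7.0000).
Jacobian J = [[-2·u + 4·v, 4·u + exp(v) + 5], [-v^2 + v, -2·u·v + u + 4·v + 2]].
At the point, J = [[-6.0000, 1.135335], [-6.0000, -11.0000]] (det J = 72.812012).
Solving J·Δ = −F gives Δ = (-0.1726, 0.7305).
Then the next iterate is (u, v)₁ = (-1.1726, -1.2695).

(-1.1726, -1.2695)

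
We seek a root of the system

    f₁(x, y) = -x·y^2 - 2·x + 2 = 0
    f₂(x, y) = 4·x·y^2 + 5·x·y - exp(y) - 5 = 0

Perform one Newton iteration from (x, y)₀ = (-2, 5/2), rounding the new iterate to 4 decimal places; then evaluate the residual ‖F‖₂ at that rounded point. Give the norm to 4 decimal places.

At (-2, 5/2): F = (18.5000, -92.182494).
Jacobian J = [[-y^2 - 2, -2·x·y], [4·y^2 + 5·y, 8·x·y + 5·x - exp(y)]].
At the point, J = [[-8.2500, 10.0000], [37.5000, -62.182494]] (det J = 138.005575).
Solving J·Δ = −F gives Δ = (1.6561, -0.4837).
Then the next iterate is (x, y)₁ = (-0.3439, 2.0163).
Re-evaluating at (-0.3439, 2.0163): F = (4.085914, -21.569967), so ‖F‖₂ = 21.9535.

21.9535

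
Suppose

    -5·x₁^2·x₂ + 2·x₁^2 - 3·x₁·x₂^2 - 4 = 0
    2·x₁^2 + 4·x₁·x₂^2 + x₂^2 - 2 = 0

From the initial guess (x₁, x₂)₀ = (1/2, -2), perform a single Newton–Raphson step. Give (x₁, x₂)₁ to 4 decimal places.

(0.8991, -0.5263)

At (1/2, -2): F = (-7.0000, 10.5000).
Jacobian J = [[-10·x₁·x₂ + 4·x₁ - 3·x₂^2, -5·x₁^2 - 6·x₁·x₂], [4·x₁ + 4·x₂^2, 8·x₁·x₂ + 2·x₂]].
At the point, J = [[0.0000, 4.7500], [18.0000, -12.0000]] (det J = -85.5000).
Solving J·Δ = −F gives Δ = (0.3991, 1.4737).
Then the next iterate is (x₁, x₂)₁ = (0.8991, -0.5263).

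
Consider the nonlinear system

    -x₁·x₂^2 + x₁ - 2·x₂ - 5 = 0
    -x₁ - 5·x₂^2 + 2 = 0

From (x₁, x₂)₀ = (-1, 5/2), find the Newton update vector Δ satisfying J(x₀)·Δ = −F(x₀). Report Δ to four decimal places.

(-1.5158, -1.0694)

At (-1, 5/2): F = (-4.7500, -28.2500).
Jacobian J = [[-x₂^2 + 1, -2·x₁·x₂ - 2], [-1, -10·x₂]].
At the point, J = [[-5.2500, 3.0000], [-1.0000, -25.0000]] (det J = 134.2500).
Solving J·Δ = −F gives Δ = (-1.5158, -1.0694).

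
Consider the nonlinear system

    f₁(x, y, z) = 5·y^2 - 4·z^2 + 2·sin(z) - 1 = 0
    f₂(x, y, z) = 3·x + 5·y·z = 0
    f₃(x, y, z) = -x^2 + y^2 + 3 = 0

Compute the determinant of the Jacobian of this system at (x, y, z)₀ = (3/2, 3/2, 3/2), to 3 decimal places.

-711.044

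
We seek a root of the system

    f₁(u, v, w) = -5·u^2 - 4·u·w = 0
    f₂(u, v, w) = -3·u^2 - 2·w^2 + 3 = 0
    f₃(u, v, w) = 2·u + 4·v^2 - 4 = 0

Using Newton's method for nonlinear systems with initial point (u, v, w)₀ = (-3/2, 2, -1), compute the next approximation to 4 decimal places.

At (-3/2, 2, -1): F = (-17.2500, -5.7500, 9.0000).
Jacobian J = [[-10·u - 4·w, 0, -4·u], [-6·u, 0, -4·w], [2, 8·v, 0]].
At the point, J = [[19.0000, 0.0000, 6.0000], [9.0000, 0.0000, 4.0000], [2.0000, 16.0000, 0.0000]] (det J = -352.0000).
Solving J·Δ = −F gives Δ = (1.5682, -0.7585, -2.0909).
Then the next iterate is (u, v, w)₁ = (0.0682, 1.2415, -3.0909).

(0.0682, 1.2415, -3.0909)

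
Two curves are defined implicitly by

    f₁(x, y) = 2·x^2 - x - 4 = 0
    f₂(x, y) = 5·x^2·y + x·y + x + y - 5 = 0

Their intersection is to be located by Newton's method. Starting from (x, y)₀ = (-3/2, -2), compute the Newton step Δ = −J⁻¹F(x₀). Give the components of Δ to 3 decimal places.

(0.286, 1.834)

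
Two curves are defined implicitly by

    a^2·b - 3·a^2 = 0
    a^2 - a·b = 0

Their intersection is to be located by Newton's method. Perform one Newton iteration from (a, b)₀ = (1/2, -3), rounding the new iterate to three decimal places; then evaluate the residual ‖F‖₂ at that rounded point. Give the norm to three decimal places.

0.582

At (1/2, -3): F = (-1.500, 1.750).
Jacobian J = [[2·a·b - 6·a, a^2], [2·a - b, -a]].
At the point, J = [[-6.000, 0.250], [4.000, -0.500]] (det J = 2.000).
Solving J·Δ = −F gives Δ = (-0.156, 2.250).
Then the next iterate is (a, b)₁ = (0.344, -0.750).
Re-evaluating at (0.344, -0.750): F = (-0.44376, 0.37634), so ‖F‖₂ = 0.582.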